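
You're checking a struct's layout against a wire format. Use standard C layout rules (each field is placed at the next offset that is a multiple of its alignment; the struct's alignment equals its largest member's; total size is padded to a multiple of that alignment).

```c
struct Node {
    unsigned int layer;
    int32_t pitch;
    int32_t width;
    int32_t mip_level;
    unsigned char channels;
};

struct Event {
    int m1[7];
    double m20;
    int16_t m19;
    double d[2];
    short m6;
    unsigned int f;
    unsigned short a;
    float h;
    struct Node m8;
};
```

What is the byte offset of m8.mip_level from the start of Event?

92

Node: layer at 0 (size 4, align 4) → ends 4; pitch at 4 (size 4, align 4) → ends 8; width at 8 (size 4, align 4) → ends 12; mip_level at 12 (size 4, align 4) → ends 16; channels at 16 (size 1, align 1) → ends 17; tail pad 3 to reach multiple of 4; total 20 bytes, alignment 4
m1 at 0 (size 28, align 4) → ends 28
pad 4 to align 8 for m20
m20 at 32 (size 8, align 8) → ends 40
m19 at 40 (size 2, align 2) → ends 42
pad 6 to align 8 for d
d at 48 (size 16, align 8) → ends 64
m6 at 64 (size 2, align 2) → ends 66
pad 2 to align 4 for f
f at 68 (size 4, align 4) → ends 72
a at 72 (size 2, align 2) → ends 74
pad 2 to align 4 for h
h at 76 (size 4, align 4) → ends 80
m8 at 80 (size 20, align 4) → ends 100
within Node: mip_level at 12
80 + 12 = 92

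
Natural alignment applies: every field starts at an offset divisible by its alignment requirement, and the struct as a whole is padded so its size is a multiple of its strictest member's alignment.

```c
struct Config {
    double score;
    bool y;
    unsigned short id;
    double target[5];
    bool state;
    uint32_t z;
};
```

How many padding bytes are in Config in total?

@0: score [8B, align 8] → 8
@8: y [1B, align 1] → 9
+1 pad (align 2)
@10: id [2B, align 2] → 12
+4 pad (align 8)
@16: target [40B, align 8] → 56
@56: state [1B, align 1] → 57
+3 pad (align 4)
@60: z [4B, align 4] → 64
size 64, align 8
data bytes 56, size 64 → padding 8

8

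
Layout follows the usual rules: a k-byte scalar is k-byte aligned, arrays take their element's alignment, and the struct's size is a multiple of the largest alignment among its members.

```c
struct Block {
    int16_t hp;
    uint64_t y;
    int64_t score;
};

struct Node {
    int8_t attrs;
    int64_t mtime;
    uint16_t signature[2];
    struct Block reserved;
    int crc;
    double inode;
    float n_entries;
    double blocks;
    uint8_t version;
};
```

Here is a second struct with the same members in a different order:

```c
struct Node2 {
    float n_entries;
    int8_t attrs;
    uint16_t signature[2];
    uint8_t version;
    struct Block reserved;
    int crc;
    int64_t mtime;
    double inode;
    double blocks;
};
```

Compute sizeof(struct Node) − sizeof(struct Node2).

16

Block: hp at 0 (size 2, align 2) → ends 2; pad 6 to align 8 for y; y at 8 (size 8, align 8) → ends 16; score at 16 (size 8, align 8) → ends 24; total 24 bytes, alignment 8
attrs at 0 (size 1, align 1) → ends 1
pad 7 to align 8 for mtime
mtime at 8 (size 8, align 8) → ends 16
signature at 16 (size 4, align 2) → ends 20
pad 4 to align 8 for reserved
reserved at 24 (size 24, align 8) → ends 48
crc at 48 (size 4, align 4) → ends 52
pad 4 to align 8 for inode
inode at 56 (size 8, align 8) → ends 64
n_entries at 64 (size 4, align 4) → ends 68
pad 4 to align 8 for blocks
blocks at 72 (size 8, align 8) → ends 80
version at 80 (size 1, align 1) → ends 81
tail pad 7 to reach multiple of 8
total 88 bytes, alignment 8
— Node2 —
n_entries at 0 (size 4, align 4) → ends 4
attrs at 4 (size 1, align 1) → ends 5
pad 1 to align 2 for signature
signature at 6 (size 4, align 2) → ends 10
version at 10 (size 1, align 1) → ends 11
pad 5 to align 8 for reserved
reserved at 16 (size 24, align 8) → ends 40
crc at 40 (size 4, align 4) → ends 44
pad 4 to align 8 for mtime
mtime at 48 (size 8, align 8) → ends 56
inode at 56 (size 8, align 8) → ends 64
blocks at 64 (size 8, align 8) → ends 72
total 72 bytes, alignment 8
88 − 72 = 16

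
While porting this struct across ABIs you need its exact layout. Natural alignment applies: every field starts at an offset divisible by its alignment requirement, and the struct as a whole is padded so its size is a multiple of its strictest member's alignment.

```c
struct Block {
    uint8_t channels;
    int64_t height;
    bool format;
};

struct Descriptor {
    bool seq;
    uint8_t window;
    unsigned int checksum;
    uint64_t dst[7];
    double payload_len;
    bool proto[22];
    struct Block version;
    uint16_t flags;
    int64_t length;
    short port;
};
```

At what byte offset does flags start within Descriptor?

Block: @0: channels [1B, align 1] → 1; +7 pad (align 8); @8: height [8B, align 8] → 16; @16: format [1B, align 1] → 17; +7 tail pad (align 8); size 24, align 8
@0: seq [1B, align 1] → 1
@1: window [1B, align 1] → 2
+2 pad (align 4)
@4: checksum [4B, align 4] → 8
@8: dst [56B, align 8] → 64
@64: payload_len [8B, align 8] → 72
@72: proto [22B, align 1] → 94
+2 pad (align 8)
@96: version [24B, align 8] → 120
@120: flags [2B, align 2] → 122

120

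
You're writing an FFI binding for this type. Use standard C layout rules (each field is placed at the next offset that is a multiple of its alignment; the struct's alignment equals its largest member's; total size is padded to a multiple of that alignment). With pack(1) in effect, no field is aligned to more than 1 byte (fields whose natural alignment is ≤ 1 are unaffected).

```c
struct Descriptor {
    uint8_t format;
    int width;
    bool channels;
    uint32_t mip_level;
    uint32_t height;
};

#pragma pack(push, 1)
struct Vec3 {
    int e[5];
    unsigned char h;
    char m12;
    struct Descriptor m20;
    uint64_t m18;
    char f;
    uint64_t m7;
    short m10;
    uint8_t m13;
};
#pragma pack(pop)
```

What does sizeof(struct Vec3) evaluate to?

Descriptor: format at 0 (size 1, align 1) → ends 1; pad 3 to align 4 for width; width at 4 (size 4, align 4) → ends 8; channels at 8 (size 1, align 1) → ends 9; pad 3 to align 4 for mip_level; mip_level at 12 (size 4, align 4) → ends 16; height at 16 (size 4, align 4) → ends 20; total 20 bytes, alignment 4
e at 0 (size 20, align 1) → ends 20
h at 20 (size 1, align 1) → ends 21
m12 at 21 (size 1, align 1) → ends 22
m20 at 22 (size 20, align 1) → ends 42
m18 at 42 (size 8, align 1) → ends 50
f at 50 (size 1, align 1) → ends 51
m7 at 51 (size 8, align 1) → ends 59
m10 at 59 (size 2, align 1) → ends 61
m13 at 61 (size 1, align 1) → ends 62
total 62 bytes, alignment 1

62 bytes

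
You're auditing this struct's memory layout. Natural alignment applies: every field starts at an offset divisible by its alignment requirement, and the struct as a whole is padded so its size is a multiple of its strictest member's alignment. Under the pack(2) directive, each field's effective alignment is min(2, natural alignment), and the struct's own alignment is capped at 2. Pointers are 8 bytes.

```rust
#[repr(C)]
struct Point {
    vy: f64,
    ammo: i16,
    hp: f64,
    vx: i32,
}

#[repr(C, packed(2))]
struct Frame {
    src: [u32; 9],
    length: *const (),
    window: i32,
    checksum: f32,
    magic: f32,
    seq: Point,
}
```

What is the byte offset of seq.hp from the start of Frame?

Point: vy at 0 (size 8, align 8) → ends 8; ammo at 8 (size 2, align 2) → ends 10; pad 6 to align 8 for hp; hp at 16 (size 8, align 8) → ends 24; vx at 24 (size 4, align 4) → ends 28; tail pad 4 to reach multiple of 8; total 32 bytes, alignment 8
src at 0 (size 36, align 2) → ends 36
length at 36 (size 8, align 2) → ends 44
window at 44 (size 4, align 2) → ends 48
checksum at 48 (size 4, align 2) → ends 52
magic at 52 (size 4, align 2) → ends 56
seq at 56 (size 32, align 2) → ends 88
within Point: hp at 16
56 + 16 = 72

72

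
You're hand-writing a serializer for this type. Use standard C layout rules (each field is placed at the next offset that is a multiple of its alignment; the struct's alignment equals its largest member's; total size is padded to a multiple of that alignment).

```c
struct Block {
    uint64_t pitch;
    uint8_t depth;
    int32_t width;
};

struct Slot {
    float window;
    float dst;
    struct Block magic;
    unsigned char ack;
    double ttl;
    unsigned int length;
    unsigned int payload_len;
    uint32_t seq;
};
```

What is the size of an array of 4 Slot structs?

224

Block: pitch at 0 (size 8, align 8) → ends 8; depth at 8 (size 1, align 1) → ends 9; pad 3 to align 4 for width; width at 12 (size 4, align 4) → ends 16; total 16 bytes, alignment 8
window at 0 (size 4, align 4) → ends 4
dst at 4 (size 4, align 4) → ends 8
magic at 8 (size 16, align 8) → ends 24
ack at 24 (size 1, align 1) → ends 25
pad 7 to align 8 for ttl
ttl at 32 (size 8, align 8) → ends 40
length at 40 (size 4, align 4) → ends 44
payload_len at 44 (size 4, align 4) → ends 48
seq at 48 (size 4, align 4) → ends 52
tail pad 4 to reach multiple of 8
total 56 bytes, alignment 8
array of 4: 4 × 56 = 224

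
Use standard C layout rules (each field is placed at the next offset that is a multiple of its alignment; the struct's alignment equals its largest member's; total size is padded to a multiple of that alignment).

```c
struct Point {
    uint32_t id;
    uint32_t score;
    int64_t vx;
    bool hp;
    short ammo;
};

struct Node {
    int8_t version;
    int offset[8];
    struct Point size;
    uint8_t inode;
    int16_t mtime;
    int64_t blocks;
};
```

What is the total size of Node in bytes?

80 bytes

Point: 0..4  id  (4B, 4-aligned); 4..8  score  (4B, 4-aligned); 8..16  vx  (8B, 8-aligned); 16..17  hp  (1B, 1-aligned); 17..18  -- padding (1B); 18..20  ammo  (2B, 2-aligned); 20..24  -- tail padding (4B); sizeof = 24, alignof = 8
0..1  version  (1B, 1-aligned)
1..4  -- padding (3B)
4..36  offset  (32B, 4-aligned)
36..40  -- padding (4B)
40..64  size  (24B, 8-aligned)
64..65  inode  (1B, 1-aligned)
65..66  -- padding (1B)
66..68  mtime  (2B, 2-aligned)
68..72  -- padding (4B)
72..80  blocks  (8B, 8-aligned)
sizeof = 80, alignof = 8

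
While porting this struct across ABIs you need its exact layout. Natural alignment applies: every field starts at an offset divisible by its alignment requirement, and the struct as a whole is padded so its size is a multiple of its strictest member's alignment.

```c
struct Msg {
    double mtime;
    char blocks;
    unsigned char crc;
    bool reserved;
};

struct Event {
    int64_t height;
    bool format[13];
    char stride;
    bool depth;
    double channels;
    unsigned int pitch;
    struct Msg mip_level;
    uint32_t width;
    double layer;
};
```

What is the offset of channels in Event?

24

Msg: 0..8  mtime  (8B, 8-aligned); 8..9  blocks  (1B, 1-aligned); 9..10  crc  (1B, 1-aligned); 10..11  reserved  (1B, 1-aligned); 11..16  -- tail padding (5B); sizeof = 16, alignof = 8
0..8  height  (8B, 8-aligned)
8..21  format  (13B, 1-aligned)
21..22  stride  (1B, 1-aligned)
22..23  depth  (1B, 1-aligned)
23..24  -- padding (1B)
24..32  channels  (8B, 8-aligned)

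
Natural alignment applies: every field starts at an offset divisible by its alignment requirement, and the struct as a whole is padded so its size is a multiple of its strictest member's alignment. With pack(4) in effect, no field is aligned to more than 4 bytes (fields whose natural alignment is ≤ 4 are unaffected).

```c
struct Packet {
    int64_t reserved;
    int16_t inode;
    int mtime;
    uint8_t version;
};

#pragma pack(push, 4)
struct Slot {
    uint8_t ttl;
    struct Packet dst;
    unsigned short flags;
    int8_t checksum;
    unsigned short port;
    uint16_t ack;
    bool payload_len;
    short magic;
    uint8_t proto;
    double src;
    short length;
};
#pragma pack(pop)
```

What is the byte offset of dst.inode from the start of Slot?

Packet: 0..8  reserved  (8B, 8-aligned); 8..10  inode  (2B, 2-aligned); 10..12  -- padding (2B); 12..16  mtime  (4B, 4-aligned); 16..17  version  (1B, 1-aligned); 17..24  -- tail padding (7B); sizeof = 24, alignof = 8
0..1  ttl  (1B, 1-aligned)
1..4  -- padding (3B)
4..28  dst  (24B, 4-aligned)
within Packet: inode at 8
4 + 8 = 12

12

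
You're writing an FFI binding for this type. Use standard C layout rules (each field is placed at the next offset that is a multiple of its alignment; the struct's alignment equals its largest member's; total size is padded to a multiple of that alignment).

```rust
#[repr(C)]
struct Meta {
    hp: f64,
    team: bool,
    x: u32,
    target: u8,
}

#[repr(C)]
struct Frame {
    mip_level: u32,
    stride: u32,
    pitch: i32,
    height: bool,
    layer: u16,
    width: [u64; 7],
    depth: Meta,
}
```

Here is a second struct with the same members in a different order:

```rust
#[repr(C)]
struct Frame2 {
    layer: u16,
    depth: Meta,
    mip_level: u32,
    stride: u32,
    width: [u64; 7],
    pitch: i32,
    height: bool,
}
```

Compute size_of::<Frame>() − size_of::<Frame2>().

-8

Meta: @0: hp [8B, align 8] → 8; @8: team [1B, align 1] → 9; +3 pad (align 4); @12: x [4B, align 4] → 16; @16: target [1B, align 1] → 17; +7 tail pad (align 8); size 24, align 8
@0: mip_level [4B, align 4] → 4
@4: stride [4B, align 4] → 8
@8: pitch [4B, align 4] → 12
@12: height [1B, align 1] → 13
+1 pad (align 2)
@14: layer [2B, align 2] → 16
@16: width [56B, align 8] → 72
@72: depth [24B, align 8] → 96
size 96, align 8
— Frame2 —
@0: layer [2B, align 2] → 2
+6 pad (align 8)
@8: depth [24B, align 8] → 32
@32: mip_level [4B, align 4] → 36
@36: stride [4B, align 4] → 40
@40: width [56B, align 8] → 96
@96: pitch [4B, align 4] → 100
@100: height [1B, align 1] → 101
+3 tail pad (align 8)
size 104, align 8
96 − 104 = -8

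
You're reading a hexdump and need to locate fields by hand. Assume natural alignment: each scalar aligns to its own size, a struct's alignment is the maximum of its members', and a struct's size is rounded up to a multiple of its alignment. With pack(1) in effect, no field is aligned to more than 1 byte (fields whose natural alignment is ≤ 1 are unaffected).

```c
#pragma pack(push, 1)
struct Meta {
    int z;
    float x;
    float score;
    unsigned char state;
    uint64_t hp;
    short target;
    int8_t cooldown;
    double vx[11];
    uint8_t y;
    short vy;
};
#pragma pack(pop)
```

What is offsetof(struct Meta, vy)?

113

z at 0 (size 4, align 1) → ends 4
x at 4 (size 4, align 1) → ends 8
score at 8 (size 4, align 1) → ends 12
state at 12 (size 1, align 1) → ends 13
hp at 13 (size 8, align 1) → ends 21
target at 21 (size 2, align 1) → ends 23
cooldown at 23 (size 1, align 1) → ends 24
vx at 24 (size 88, align 1) → ends 112
y at 112 (size 1, align 1) → ends 113
vy at 113 (size 2, align 1) → ends 115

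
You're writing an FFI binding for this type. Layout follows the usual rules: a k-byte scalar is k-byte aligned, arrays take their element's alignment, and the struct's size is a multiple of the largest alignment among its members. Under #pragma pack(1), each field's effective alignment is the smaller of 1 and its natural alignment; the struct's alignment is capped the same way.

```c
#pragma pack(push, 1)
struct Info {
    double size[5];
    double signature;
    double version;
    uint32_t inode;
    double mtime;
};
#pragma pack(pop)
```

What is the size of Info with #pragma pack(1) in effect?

68

size at 0 (size 40, align 1) → ends 40
signature at 40 (size 8, align 1) → ends 48
version at 48 (size 8, align 1) → ends 56
inode at 56 (size 4, align 1) → ends 60
mtime at 60 (size 8, align 1) → ends 68
total 68 bytes, alignment 1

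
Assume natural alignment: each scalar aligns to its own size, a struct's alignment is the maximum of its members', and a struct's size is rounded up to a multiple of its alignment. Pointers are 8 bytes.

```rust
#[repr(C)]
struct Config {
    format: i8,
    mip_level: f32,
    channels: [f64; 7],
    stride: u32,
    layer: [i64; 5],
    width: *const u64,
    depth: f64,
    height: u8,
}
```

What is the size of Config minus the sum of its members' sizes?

14

0..1  format  (1B, 1-aligned)
1..4  -- padding (3B)
4..8  mip_level  (4B, 4-aligned)
8..64  channels  (56B, 8-aligned)
64..68  stride  (4B, 4-aligned)
68..72  -- padding (4B)
72..112  layer  (40B, 8-aligned)
112..120  width  (8B, 8-aligned)
120..128  depth  (8B, 8-aligned)
128..129  height  (1B, 1-aligned)
129..136  -- tail padding (7B)
sizeof = 136, alignof = 8
data bytes 122, size 136 → padding 14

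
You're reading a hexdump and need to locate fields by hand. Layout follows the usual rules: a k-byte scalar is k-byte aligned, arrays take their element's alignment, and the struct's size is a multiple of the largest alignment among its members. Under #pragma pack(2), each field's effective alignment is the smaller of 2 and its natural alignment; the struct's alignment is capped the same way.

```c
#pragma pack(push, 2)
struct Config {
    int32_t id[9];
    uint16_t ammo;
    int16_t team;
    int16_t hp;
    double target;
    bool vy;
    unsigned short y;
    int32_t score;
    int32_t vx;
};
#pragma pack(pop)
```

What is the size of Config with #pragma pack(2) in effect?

62

@0: id [36B, align 2] → 36
@36: ammo [2B, align 2] → 38
@38: team [2B, align 2] → 40
@40: hp [2B, align 2] → 42
@42: target [8B, align 2] → 50
@50: vy [1B, align 1] → 51
+1 pad (align 2)
@52: y [2B, align 2] → 54
@54: score [4B, align 2] → 58
@58: vx [4B, align 2] → 62
size 62, align 2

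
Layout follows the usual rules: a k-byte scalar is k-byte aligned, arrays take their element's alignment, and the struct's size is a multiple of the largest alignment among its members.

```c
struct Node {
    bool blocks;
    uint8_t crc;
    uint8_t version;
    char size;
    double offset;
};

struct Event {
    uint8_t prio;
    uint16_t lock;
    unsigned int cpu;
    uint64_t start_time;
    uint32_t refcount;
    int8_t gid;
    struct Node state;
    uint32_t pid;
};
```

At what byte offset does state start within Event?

Node: blocks at 0 (size 1, align 1) → ends 1; crc at 1 (size 1, align 1) → ends 2; version at 2 (size 1, align 1) → ends 3; size at 3 (size 1, align 1) → ends 4; pad 4 to align 8 for offset; offset at 8 (size 8, align 8) → ends 16; total 16 bytes, alignment 8
prio at 0 (size 1, align 1) → ends 1
pad 1 to align 2 for lock
lock at 2 (size 2, align 2) → ends 4
cpu at 4 (size 4, align 4) → ends 8
start_time at 8 (size 8, align 8) → ends 16
refcount at 16 (size 4, align 4) → ends 20
gid at 20 (size 1, align 1) → ends 21
pad 3 to align 8 for state
state at 24 (size 16, align 8) → ends 40

24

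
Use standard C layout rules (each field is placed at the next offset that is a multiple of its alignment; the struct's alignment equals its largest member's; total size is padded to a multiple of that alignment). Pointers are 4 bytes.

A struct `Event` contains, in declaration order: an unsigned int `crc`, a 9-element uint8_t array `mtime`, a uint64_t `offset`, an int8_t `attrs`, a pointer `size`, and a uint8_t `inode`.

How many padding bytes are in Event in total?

0..4  crc  (4B, 4-aligned)
4..13  mtime  (9B, 1-aligned)
13..16  -- padding (3B)
16..24  offset  (8B, 8-aligned)
24..25  attrs  (1B, 1-aligned)
25..28  -- padding (3B)
28..32  size  (4B, 4-aligned)
32..33  inode  (1B, 1-aligned)
33..40  -- tail padding (7B)
sizeof = 40, alignof = 8
data bytes 27, size 40 → padding 13

13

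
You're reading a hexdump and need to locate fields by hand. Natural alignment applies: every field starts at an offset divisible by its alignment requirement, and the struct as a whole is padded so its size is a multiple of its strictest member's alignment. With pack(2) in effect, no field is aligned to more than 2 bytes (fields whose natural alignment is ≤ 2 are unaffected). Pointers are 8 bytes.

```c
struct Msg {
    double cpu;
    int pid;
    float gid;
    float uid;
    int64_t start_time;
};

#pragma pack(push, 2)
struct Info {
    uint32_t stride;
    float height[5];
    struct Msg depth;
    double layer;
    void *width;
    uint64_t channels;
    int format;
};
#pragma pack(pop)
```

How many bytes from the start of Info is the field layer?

Msg: 0..8  cpu  (8B, 8-aligned); 8..12  pid  (4B, 4-aligned); 12..16  gid  (4B, 4-aligned); 16..20  uid  (4B, 4-aligned); 20..24  -- padding (4B); 24..32  start_time  (8B, 8-aligned); sizeof = 32, alignof = 8
0..4  stride  (4B, 2-aligned)
4..24  height  (20B, 2-aligned)
24..56  depth  (32B, 2-aligned)
56..64  layer  (8B, 2-aligned)

56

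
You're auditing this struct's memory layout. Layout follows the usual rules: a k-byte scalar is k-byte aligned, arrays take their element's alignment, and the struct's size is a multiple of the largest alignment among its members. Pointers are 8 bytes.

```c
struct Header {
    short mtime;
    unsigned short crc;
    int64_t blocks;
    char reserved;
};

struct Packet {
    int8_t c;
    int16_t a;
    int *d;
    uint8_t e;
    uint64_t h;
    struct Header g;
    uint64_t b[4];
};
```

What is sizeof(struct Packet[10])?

880

Header: @0: mtime [2B, align 2] → 2; @2: crc [2B, align 2] → 4; +4 pad (align 8); @8: blocks [8B, align 8] → 16; @16: reserved [1B, align 1] → 17; +7 tail pad (align 8); size 24, align 8
@0: c [1B, align 1] → 1
+1 pad (align 2)
@2: a [2B, align 2] → 4
+4 pad (align 8)
@8: d [8B, align 8] → 16
@16: e [1B, align 1] → 17
+7 pad (align 8)
@24: h [8B, align 8] → 32
@32: g [24B, align 8] → 56
@56: b [32B, align 8] → 88
size 88, align 8
array of 10: 10 × 88 = 880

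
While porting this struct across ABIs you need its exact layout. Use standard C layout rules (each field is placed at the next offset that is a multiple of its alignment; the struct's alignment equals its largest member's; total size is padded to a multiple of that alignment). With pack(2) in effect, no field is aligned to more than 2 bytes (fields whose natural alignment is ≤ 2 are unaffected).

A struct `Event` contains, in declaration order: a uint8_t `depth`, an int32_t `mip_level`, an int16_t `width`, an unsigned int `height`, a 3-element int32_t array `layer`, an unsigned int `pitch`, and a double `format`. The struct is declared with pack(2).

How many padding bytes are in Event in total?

@0: depth [1B, align 1] → 1
+1 pad (align 2)
@2: mip_level [4B, align 2] → 6
@6: width [2B, align 2] → 8
@8: height [4B, align 2] → 12
@12: layer [12B, align 2] → 24
@24: pitch [4B, align 2] → 28
@28: format [8B, align 2] → 36
size 36, align 2
data bytes 35, size 36 → padding 1

1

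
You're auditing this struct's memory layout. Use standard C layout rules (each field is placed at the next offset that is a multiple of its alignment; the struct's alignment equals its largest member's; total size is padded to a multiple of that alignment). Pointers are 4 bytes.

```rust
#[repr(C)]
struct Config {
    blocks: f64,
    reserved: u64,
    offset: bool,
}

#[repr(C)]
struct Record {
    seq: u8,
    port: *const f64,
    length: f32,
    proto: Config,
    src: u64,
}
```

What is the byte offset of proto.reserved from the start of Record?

Config: blocks at 0 (size 8, align 8) → ends 8; reserved at 8 (size 8, align 8) → ends 16; offset at 16 (size 1, align 1) → ends 17; tail pad 7 to reach multiple of 8; total 24 bytes, alignment 8
seq at 0 (size 1, align 1) → ends 1
pad 3 to align 4 for port
port at 4 (size 4, align 4) → ends 8
length at 8 (size 4, align 4) → ends 12
pad 4 to align 8 for proto
proto at 16 (size 24, align 8) → ends 40
within Config: reserved at 8
16 + 8 = 24

24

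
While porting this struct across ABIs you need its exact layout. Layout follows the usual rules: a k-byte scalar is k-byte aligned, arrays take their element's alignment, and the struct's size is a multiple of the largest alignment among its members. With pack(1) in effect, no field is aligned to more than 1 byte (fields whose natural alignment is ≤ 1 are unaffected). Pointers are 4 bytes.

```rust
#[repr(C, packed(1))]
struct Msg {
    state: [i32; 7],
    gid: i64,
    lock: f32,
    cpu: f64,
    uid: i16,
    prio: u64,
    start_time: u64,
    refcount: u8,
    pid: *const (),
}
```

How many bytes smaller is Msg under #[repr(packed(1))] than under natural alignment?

natural layout:
  @0: state [28B, align 4] → 28
  +4 pad (align 8)
  @32: gid [8B, align 8] → 40
  @40: lock [4B, align 4] → 44
  +4 pad (align 8)
  @48: cpu [8B, align 8] → 56
  @56: uid [2B, align 2] → 58
  +6 pad (align 8)
  @64: prio [8B, align 8] → 72
  @72: start_time [8B, align 8] → 80
  @80: refcount [1B, align 1] → 81
  +3 pad (align 4)
  @84: pid [4B, align 4] → 88
  size 88, align 8
packed(1) layout:
  @0: state [28B, align 1] → 28
  @28: gid [8B, align 1] → 36
  @36: lock [4B, align 1] → 40
  @40: cpu [8B, align 1] → 48
  @48: uid [2B, align 1] → 50
  @50: prio [8B, align 1] → 58
  @58: start_time [8B, align 1] → 66
  @66: refcount [1B, align 1] → 67
  @67: pid [4B, align 1] → 71
  size 71, align 1
88 − 71 = 17

17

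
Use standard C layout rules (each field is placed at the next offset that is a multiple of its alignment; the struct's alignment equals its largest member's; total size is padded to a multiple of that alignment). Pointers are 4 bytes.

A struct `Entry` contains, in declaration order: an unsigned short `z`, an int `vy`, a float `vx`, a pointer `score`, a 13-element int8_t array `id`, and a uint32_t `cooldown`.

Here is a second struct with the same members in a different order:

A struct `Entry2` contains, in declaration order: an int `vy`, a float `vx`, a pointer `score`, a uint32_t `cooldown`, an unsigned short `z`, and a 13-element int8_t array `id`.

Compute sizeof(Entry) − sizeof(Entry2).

z at 0 (size 2, align 2) → ends 2
pad 2 to align 4 for vy
vy at 4 (size 4, align 4) → ends 8
vx at 8 (size 4, align 4) → ends 12
score at 12 (size 4, align 4) → ends 16
id at 16 (size 13, align 1) → ends 29
pad 3 to align 4 for cooldown
cooldown at 32 (size 4, align 4) → ends 36
total 36 bytes, alignment 4
— Entry2 —
vy at 0 (size 4, align 4) → ends 4
vx at 4 (size 4, align 4) → ends 8
score at 8 (size 4, align 4) → ends 12
cooldown at 12 (size 4, align 4) → ends 16
z at 16 (size 2, align 2) → ends 18
id at 18 (size 13, align 1) → ends 31
tail pad 1 to reach multiple of 4
total 32 bytes, alignment 4
36 − 32 = 4

4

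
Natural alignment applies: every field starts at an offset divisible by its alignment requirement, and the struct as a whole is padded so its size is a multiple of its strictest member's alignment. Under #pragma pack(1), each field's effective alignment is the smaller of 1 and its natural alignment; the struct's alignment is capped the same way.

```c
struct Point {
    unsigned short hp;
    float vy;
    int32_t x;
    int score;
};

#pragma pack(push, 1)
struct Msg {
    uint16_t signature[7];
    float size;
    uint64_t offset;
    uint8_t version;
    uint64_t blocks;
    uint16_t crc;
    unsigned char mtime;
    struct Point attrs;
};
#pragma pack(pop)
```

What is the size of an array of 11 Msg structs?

594

Point: hp at 0 (size 2, align 2) → ends 2; pad 2 to align 4 for vy; vy at 4 (size 4, align 4) → ends 8; x at 8 (size 4, align 4) → ends 12; score at 12 (size 4, align 4) → ends 16; total 16 bytes, alignment 4
signature at 0 (size 14, align 1) → ends 14
size at 14 (size 4, align 1) → ends 18
offset at 18 (size 8, align 1) → ends 26
version at 26 (size 1, align 1) → ends 27
blocks at 27 (size 8, align 1) → ends 35
crc at 35 (size 2, align 1) → ends 37
mtime at 37 (size 1, align 1) → ends 38
attrs at 38 (size 16, align 1) → ends 54
total 54 bytes, alignment 1
array of 11: 11 × 54 = 594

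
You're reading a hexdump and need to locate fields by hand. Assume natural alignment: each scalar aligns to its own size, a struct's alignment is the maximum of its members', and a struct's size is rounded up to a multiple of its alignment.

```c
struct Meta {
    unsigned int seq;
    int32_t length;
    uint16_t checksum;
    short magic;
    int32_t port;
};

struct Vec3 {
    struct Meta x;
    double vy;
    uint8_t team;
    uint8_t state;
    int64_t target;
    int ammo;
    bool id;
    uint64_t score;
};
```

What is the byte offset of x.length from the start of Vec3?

4

Meta: seq at 0 (size 4, align 4) → ends 4; length at 4 (size 4, align 4) → ends 8; checksum at 8 (size 2, align 2) → ends 10; magic at 10 (size 2, align 2) → ends 12; port at 12 (size 4, align 4) → ends 16; total 16 bytes, alignment 4
x at 0 (size 16, align 4) → ends 16
within Meta: length at 4
0 + 4 = 4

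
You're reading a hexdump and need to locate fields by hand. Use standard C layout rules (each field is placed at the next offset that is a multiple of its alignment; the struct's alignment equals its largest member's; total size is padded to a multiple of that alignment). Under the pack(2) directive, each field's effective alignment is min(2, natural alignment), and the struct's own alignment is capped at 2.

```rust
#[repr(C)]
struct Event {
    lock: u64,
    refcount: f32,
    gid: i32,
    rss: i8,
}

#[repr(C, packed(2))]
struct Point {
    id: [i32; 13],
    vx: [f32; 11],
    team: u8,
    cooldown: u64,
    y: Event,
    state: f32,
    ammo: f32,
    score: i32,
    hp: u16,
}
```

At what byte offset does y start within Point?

Event: @0: lock [8B, align 8] → 8; @8: refcount [4B, align 4] → 12; @12: gid [4B, align 4] → 16; @16: rss [1B, align 1] → 17; +7 tail pad (align 8); size 24, align 8
@0: id [52B, align 2] → 52
@52: vx [44B, align 2] → 96
@96: team [1B, align 1] → 97
+1 pad (align 2)
@98: cooldown [8B, align 2] → 106
@106: y [24B, align 2] → 130

106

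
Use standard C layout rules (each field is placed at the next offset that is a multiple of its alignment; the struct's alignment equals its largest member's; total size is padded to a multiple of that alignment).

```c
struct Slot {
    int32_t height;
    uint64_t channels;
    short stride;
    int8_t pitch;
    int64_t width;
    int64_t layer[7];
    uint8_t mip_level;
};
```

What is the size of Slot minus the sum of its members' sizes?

@0: height [4B, align 4] → 4
+4 pad (align 8)
@8: channels [8B, align 8] → 16
@16: stride [2B, align 2] → 18
@18: pitch [1B, align 1] → 19
+5 pad (align 8)
@24: width [8B, align 8] → 32
@32: layer [56B, align 8] → 88
@88: mip_level [1B, align 1] → 89
+7 tail pad (align 8)
size 96, align 8
data bytes 80, size 96 → padding 16

16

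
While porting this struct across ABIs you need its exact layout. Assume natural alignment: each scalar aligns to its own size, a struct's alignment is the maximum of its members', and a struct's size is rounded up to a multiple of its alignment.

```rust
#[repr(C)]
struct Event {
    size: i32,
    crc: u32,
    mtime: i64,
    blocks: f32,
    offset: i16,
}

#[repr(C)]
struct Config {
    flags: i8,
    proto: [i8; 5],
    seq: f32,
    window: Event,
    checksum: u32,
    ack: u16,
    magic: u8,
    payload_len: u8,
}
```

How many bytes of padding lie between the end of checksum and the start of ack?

0

Event: size at 0 (size 4, align 4) → ends 4; crc at 4 (size 4, align 4) → ends 8; mtime at 8 (size 8, align 8) → ends 16; blocks at 16 (size 4, align 4) → ends 20; offset at 20 (size 2, align 2) → ends 22; tail pad 2 to reach multiple of 8; total 24 bytes, alignment 8
flags at 0 (size 1, align 1) → ends 1
proto at 1 (size 5, align 1) → ends 6
pad 2 to align 4 for seq
seq at 8 (size 4, align 4) → ends 12
pad 4 to align 8 for window
window at 16 (size 24, align 8) → ends 40
checksum at 40 (size 4, align 4) → ends 44
ack at 44 (size 2, align 2) → ends 46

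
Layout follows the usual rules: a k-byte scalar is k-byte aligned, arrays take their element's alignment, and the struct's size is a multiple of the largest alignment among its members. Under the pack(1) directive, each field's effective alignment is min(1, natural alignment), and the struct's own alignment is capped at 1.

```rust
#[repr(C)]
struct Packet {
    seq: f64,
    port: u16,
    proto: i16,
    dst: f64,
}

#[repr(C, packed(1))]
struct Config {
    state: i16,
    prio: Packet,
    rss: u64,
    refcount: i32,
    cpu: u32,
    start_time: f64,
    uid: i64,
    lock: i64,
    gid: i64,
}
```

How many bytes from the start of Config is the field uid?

Packet: seq at 0 (size 8, align 8) → ends 8; port at 8 (size 2, align 2) → ends 10; proto at 10 (size 2, align 2) → ends 12; pad 4 to align 8 for dst; dst at 16 (size 8, align 8) → ends 24; total 24 bytes, alignment 8
state at 0 (size 2, align 1) → ends 2
prio at 2 (size 24, align 1) → ends 26
rss at 26 (size 8, align 1) → ends 34
refcount at 34 (size 4, align 1) → ends 38
cpu at 38 (size 4, align 1) → ends 42
start_time at 42 (size 8, align 1) → ends 50
uid at 50 (size 8, align 1) → ends 58

50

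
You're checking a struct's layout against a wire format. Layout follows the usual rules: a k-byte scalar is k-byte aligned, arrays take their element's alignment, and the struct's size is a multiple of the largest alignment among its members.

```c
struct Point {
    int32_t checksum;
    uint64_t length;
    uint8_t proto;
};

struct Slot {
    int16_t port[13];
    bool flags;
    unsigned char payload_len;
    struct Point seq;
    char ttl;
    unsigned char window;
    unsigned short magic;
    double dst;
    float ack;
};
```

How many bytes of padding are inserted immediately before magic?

0

Point: 0..4  checksum  (4B, 4-aligned); 4..8  -- padding (4B); 8..16  length  (8B, 8-aligned); 16..17  proto  (1B, 1-aligned); 17..24  -- tail padding (7B); sizeof = 24, alignof = 8
0..26  port  (26B, 2-aligned)
26..27  flags  (1B, 1-aligned)
27..28  payload_len  (1B, 1-aligned)
28..32  -- padding (4B)
32..56  seq  (24B, 8-aligned)
56..57  ttl  (1B, 1-aligned)
57..58  window  (1B, 1-aligned)
58..60  magic  (2B, 2-aligned)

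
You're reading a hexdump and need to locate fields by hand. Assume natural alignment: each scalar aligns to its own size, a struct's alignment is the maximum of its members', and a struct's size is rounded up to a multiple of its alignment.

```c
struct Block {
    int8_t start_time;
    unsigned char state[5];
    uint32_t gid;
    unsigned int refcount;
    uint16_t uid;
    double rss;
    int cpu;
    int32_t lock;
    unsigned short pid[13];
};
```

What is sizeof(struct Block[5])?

@0: start_time [1B, align 1] → 1
@1: state [5B, align 1] → 6
+2 pad (align 4)
@8: gid [4B, align 4] → 12
@12: refcount [4B, align 4] → 16
@16: uid [2B, align 2] → 18
+6 pad (align 8)
@24: rss [8B, align 8] → 32
@32: cpu [4B, align 4] → 36
@36: lock [4B, align 4] → 40
@40: pid [26B, align 2] → 66
+6 tail pad (align 8)
size 72, align 8
array of 5: 5 × 72 = 360

360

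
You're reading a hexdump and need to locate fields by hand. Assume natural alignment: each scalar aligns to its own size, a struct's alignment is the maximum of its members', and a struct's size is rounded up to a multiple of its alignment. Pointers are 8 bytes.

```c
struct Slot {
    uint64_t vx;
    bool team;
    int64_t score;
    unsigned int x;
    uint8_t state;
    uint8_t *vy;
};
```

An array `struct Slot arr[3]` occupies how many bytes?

vx at 0 (size 8, align 8) → ends 8
team at 8 (size 1, align 1) → ends 9
pad 7 to align 8 for score
score at 16 (size 8, align 8) → ends 24
x at 24 (size 4, align 4) → ends 28
state at 28 (size 1, align 1) → ends 29
pad 3 to align 8 for vy
vy at 32 (size 8, align 8) → ends 40
total 40 bytes, alignment 8
array of 3: 3 × 40 = 120

120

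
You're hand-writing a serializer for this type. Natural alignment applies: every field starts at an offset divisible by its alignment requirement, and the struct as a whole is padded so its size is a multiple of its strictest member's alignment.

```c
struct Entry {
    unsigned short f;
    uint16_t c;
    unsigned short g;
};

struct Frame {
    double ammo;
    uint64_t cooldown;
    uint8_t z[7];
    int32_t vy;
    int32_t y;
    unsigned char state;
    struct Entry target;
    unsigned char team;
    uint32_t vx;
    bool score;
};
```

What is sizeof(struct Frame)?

56 bytes

Entry: @0: f [2B, align 2] → 2; @2: c [2B, align 2] → 4; @4: g [2B, align 2] → 6; size 6, align 2
@0: ammo [8B, align 8] → 8
@8: cooldown [8B, align 8] → 16
@16: z [7B, align 1] → 23
+1 pad (align 4)
@24: vy [4B, align 4] → 28
@28: y [4B, align 4] → 32
@32: state [1B, align 1] → 33
+1 pad (align 2)
@34: target [6B, align 2] → 40
@40: team [1B, align 1] → 41
+3 pad (align 4)
@44: vx [4B, align 4] → 48
@48: score [1B, align 1] → 49
+7 tail pad (align 8)
size 56, align 8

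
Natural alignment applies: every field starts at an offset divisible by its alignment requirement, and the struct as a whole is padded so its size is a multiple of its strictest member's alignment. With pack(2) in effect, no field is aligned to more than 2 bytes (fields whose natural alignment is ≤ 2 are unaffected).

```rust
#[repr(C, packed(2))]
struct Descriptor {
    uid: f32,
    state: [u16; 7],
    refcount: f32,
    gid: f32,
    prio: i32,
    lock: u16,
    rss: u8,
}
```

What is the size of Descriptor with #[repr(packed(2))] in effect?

uid at 0 (size 4, align 2) → ends 4
state at 4 (size 14, align 2) → ends 18
refcount at 18 (size 4, align 2) → ends 22
gid at 22 (size 4, align 2) → ends 26
prio at 26 (size 4, align 2) → ends 30
lock at 30 (size 2, align 2) → ends 32
rss at 32 (size 1, align 1) → ends 33
tail pad 1 to reach multiple of 2
total 34 bytes, alignment 2

34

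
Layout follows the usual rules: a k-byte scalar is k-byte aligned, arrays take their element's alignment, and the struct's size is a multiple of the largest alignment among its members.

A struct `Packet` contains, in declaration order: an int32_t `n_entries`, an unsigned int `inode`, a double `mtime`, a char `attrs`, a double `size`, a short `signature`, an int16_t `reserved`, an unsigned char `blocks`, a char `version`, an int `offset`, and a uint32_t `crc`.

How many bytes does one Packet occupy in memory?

@0: n_entries [4B, align 4] → 4
@4: inode [4B, align 4] → 8
@8: mtime [8B, align 8] → 16
@16: attrs [1B, align 1] → 17
+7 pad (align 8)
@24: size [8B, align 8] → 32
@32: signature [2B, align 2] → 34
@34: reserved [2B, align 2] → 36
@36: blocks [1B, align 1] → 37
@37: version [1B, align 1] → 38
+2 pad (align 4)
@40: offset [4B, align 4] → 44
@44: crc [4B, align 4] → 48
size 48, align 8

48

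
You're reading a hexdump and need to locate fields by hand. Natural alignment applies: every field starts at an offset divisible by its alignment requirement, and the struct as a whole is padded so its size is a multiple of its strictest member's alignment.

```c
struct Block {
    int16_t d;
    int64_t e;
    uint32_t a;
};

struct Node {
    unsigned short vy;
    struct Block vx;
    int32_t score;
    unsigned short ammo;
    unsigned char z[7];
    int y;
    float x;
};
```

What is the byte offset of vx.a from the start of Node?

Block: 0..2  d  (2B, 2-aligned); 2..8  -- padding (6B); 8..16  e  (8B, 8-aligned); 16..20  a  (4B, 4-aligned); 20..24  -- tail padding (4B); sizeof = 24, alignof = 8
0..2  vy  (2B, 2-aligned)
2..8  -- padding (6B)
8..32  vx  (24B, 8-aligned)
within Block: a at 16
8 + 16 = 24

24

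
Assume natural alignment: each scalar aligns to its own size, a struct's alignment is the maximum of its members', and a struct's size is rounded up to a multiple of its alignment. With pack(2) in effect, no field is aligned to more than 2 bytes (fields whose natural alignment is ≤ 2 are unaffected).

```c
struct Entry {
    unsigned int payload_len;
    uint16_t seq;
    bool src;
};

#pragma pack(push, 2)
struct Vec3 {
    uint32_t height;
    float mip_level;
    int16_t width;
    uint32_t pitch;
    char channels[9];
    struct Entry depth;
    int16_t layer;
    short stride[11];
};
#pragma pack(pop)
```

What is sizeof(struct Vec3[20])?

Entry: @0: payload_len [4B, align 4] → 4; @4: seq [2B, align 2] → 6; @6: src [1B, align 1] → 7; +1 tail pad (align 4); size 8, align 4
@0: height [4B, align 2] → 4
@4: mip_level [4B, align 2] → 8
@8: width [2B, align 2] → 10
@10: pitch [4B, align 2] → 14
@14: channels [9B, align 1] → 23
+1 pad (align 2)
@24: depth [8B, align 2] → 32
@32: layer [2B, align 2] → 34
@34: stride [22B, align 2] → 56
size 56, align 2
array of 20: 20 × 56 = 1120

1120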